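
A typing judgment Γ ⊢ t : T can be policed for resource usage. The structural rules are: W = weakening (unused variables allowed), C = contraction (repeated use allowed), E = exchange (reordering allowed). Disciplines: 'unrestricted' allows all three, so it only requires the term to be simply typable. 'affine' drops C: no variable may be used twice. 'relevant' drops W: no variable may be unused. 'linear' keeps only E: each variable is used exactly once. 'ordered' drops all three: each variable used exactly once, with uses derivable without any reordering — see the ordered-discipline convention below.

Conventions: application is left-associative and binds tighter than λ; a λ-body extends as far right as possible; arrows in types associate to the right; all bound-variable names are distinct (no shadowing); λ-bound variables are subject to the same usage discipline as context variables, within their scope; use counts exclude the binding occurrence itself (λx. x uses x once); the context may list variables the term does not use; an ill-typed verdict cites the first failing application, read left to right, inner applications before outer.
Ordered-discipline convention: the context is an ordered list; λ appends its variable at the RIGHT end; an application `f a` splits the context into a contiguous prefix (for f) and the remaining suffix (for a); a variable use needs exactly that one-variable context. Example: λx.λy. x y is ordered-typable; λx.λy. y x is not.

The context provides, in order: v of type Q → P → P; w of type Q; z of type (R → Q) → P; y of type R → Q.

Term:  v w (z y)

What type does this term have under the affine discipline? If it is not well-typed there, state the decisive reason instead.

term : P
variable uses: v ×1; w ×1; z ×1; y ×1
use order (left to right): v, w, z, y
typing: ✓ — P
summary: ordered ✓ | linear ✓ | affine ✓ | relevant ✓ | unrestricted ✓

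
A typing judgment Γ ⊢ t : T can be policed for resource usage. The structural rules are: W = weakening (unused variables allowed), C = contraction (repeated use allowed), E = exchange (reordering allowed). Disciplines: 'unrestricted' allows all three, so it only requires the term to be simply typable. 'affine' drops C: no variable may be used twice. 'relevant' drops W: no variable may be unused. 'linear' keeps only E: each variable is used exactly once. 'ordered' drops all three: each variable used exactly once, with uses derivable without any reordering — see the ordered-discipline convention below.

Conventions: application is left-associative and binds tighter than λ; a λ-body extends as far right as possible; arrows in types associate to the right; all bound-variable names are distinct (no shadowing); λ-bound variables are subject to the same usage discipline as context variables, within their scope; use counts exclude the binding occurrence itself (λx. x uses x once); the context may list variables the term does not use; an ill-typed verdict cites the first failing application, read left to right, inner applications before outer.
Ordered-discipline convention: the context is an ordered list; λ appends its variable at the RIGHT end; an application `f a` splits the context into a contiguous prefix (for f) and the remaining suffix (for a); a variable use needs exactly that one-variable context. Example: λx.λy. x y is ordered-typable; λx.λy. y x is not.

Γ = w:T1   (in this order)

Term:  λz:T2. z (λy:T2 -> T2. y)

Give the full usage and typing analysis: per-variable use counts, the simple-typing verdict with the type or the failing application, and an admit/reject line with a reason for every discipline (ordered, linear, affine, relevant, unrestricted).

counts: w: 0; z [bound]: 1; y [bound]: 1
left-to-right use order: z, y
typing: ill-typed: non-arrow in function slot: T2
ordered: ✗ — not simply typable
linear: ✗ — fails simple typing
affine: ✗ — a type mismatch blocks all five
relevant: ✗ — the type mismatch rejects it
unrestricted: ✗ — not simply typable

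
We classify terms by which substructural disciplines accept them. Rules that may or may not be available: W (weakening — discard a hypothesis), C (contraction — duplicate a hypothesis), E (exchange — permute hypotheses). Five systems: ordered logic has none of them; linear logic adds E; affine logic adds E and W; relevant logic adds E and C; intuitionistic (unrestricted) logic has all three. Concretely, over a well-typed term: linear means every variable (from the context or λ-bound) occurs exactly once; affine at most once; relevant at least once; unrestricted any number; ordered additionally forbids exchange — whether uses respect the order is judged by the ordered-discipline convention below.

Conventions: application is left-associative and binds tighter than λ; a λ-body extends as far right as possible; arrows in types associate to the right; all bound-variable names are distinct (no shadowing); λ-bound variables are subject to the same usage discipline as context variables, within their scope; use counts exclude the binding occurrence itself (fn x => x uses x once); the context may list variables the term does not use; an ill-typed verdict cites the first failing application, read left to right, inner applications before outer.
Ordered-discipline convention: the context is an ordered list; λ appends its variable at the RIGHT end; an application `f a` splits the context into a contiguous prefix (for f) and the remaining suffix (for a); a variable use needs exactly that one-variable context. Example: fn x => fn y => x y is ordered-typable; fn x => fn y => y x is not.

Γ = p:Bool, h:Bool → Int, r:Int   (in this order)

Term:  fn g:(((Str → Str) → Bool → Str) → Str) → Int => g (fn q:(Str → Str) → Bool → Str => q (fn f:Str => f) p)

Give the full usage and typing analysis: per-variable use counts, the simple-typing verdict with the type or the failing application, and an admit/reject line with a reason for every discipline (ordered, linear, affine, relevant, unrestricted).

variable uses: p ×1, h ×0, r ×0, g (bound) ×1, q (bound) ×1, f (bound) ×1
uses in reading order: g, q, f, p
typing: ✓ — ((((Str → Str) → Bool → Str) → Str) → Int) → Int
ordered ✗ (h, r left unused)
linear ✗ (h, r left unused)
affine ✓ (no duplicate uses among p, h, r, g, q, f)
relevant ✗ (h, r left unused)
unrestricted ✓ (well-typed at ((((Str → Str) → Bool → Str) → Str) → Int) → Int; no restrictions here)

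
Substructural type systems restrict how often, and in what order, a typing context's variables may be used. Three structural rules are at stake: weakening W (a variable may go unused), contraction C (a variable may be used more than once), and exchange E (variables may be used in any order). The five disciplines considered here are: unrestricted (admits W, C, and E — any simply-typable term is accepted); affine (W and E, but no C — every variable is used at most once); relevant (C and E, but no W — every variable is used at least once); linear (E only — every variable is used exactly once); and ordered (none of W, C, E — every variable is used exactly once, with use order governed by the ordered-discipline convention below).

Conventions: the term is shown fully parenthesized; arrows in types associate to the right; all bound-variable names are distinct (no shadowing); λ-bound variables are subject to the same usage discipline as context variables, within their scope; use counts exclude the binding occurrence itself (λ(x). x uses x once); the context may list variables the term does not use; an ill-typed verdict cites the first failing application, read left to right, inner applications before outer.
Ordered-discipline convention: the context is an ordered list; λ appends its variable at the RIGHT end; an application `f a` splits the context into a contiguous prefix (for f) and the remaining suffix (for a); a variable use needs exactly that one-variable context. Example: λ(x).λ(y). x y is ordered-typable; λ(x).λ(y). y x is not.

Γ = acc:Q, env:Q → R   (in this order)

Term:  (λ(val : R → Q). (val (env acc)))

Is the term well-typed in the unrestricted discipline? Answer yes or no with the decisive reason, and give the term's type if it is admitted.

yes — simply typable at (R → Q) → Q; W, C, E all held; term : (R → Q) → Q
variable uses: acc ×1, env ×1, val (bound) ×1
left-to-right use order: val, env, acc
typing: well-typed — term : (R → Q) → Q
per-discipline verdicts: ordered ✗ | linear ✓ | affine ✓ | relevant ✓ | unrestricted ✓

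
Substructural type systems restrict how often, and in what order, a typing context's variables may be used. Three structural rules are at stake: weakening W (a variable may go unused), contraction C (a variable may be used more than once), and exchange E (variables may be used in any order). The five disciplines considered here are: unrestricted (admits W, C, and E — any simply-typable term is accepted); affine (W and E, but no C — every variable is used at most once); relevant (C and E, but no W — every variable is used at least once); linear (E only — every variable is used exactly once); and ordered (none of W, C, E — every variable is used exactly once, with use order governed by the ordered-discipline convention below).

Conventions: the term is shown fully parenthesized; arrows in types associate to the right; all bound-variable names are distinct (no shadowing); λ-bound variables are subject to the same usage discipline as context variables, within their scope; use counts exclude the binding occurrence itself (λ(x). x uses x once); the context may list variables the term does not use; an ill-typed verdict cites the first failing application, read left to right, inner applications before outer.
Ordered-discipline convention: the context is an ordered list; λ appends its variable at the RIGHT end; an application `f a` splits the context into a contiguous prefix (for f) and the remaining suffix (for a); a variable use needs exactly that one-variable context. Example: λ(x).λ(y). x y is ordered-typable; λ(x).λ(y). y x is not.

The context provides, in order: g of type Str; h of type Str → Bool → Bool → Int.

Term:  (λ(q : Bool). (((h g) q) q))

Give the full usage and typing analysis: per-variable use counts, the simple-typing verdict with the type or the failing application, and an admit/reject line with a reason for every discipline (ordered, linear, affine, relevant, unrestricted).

use counts: g=1; h=1; q [bound]=2
order of uses: h, g, q, q
typing: well-typed — term : Bool → Int
ordered: ✗, uses contraction: q ×2
linear: ✗, uses contraction: q ×2
affine: ✗, uses contraction: q ×2
relevant: ✓, none of g, h, q goes unused
unrestricted: ✓, type-checks (Bool → Int) and nothing is barred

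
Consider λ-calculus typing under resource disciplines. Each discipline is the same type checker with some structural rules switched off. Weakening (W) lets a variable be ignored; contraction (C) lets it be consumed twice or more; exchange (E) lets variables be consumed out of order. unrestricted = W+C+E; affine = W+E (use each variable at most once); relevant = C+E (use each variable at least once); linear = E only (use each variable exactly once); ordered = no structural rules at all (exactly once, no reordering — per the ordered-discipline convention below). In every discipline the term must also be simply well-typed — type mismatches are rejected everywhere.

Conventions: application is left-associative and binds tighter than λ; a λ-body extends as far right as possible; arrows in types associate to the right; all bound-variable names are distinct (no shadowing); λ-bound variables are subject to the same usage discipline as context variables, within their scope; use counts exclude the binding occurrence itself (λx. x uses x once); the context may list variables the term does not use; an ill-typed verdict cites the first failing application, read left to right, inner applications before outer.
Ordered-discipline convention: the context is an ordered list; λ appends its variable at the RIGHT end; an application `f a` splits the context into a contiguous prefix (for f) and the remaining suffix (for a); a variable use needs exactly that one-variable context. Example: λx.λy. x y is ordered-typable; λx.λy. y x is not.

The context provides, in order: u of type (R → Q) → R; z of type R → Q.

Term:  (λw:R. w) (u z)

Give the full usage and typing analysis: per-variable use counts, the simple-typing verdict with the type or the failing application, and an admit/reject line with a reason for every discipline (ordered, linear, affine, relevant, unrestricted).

counts: u=1; z=1; w [bound]=1
uses in reading order: w, u, z
typing: ✓ — R
ordered: ✓ — one use each (u, z, w); ordered split holds
linear: ✓ — u, z, w: one use apiece
affine: ✓ — none of u, z, w used more than once
relevant: ✓ — at least one use each (u, z, w)
unrestricted: ✓ — well-typed at R; no restrictions here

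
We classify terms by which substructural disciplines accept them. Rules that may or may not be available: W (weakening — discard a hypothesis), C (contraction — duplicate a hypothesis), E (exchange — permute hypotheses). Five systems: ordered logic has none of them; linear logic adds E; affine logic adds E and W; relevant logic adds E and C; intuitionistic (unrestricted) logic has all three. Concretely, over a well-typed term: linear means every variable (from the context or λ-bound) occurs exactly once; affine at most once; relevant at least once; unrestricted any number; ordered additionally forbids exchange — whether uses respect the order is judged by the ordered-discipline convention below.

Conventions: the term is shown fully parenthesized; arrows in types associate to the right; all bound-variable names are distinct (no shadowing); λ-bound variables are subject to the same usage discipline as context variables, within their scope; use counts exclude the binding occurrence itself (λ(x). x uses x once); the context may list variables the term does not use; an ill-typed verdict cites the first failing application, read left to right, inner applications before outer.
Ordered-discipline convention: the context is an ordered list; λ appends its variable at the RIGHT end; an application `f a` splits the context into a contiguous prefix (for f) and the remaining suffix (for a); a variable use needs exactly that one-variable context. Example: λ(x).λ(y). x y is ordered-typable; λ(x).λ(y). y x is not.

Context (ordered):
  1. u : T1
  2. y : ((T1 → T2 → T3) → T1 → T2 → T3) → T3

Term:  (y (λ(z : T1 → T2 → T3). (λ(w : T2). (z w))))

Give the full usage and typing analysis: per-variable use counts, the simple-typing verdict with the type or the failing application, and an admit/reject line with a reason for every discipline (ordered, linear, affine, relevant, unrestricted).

usage: u: 0; y: 1; z [bound]: 1; w [bound]: 1
order of uses: y, z, w
typing: ill-typed: an argument T2 mismatches the expected T1
ordered: ✗, a type mismatch blocks all five
linear: ✗, the type mismatch rejects it
affine: ✗, not simply typable
relevant: ✗, fails simple typing
unrestricted: ✗, a type mismatch blocks all five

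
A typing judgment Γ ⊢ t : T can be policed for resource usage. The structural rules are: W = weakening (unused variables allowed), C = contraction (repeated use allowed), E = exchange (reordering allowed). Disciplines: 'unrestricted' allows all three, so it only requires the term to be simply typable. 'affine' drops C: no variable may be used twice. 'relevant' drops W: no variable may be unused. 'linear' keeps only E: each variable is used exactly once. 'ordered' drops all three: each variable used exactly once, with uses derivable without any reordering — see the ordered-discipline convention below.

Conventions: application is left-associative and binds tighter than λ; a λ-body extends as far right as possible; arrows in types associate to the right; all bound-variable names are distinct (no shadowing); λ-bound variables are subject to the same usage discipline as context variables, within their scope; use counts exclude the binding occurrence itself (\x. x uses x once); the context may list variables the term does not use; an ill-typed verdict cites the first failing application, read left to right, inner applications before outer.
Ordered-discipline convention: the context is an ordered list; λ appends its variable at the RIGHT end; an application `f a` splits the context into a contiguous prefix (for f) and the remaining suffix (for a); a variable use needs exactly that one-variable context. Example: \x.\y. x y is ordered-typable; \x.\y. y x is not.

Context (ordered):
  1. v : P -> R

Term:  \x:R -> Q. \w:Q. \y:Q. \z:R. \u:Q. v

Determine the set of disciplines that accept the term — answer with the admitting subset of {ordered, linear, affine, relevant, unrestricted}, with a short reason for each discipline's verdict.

accepted by: affine, unrestricted
use counts: v: 1×; x (λ-bound): 0×; w (λ-bound): 0×; y (λ-bound): 0×; z (λ-bound): 0×; u (λ-bound): 0×
use order (left to right): v
typing: well-typed at (R -> Q) -> Q -> Q -> R -> Q -> P -> R
ordered: ✗ — x, w, y, z, u never used (weakening)
linear: ✗ — x, w, y, z, u never used (weakening)
affine: ✓ — none of v, x, w, y, z, u used more than once
relevant: ✗ — x, w, y, z, u never used (weakening)
unrestricted: ✓ — simply typable at (R -> Q) -> Q -> Q -> R -> Q -> P -> R; W, C, E all held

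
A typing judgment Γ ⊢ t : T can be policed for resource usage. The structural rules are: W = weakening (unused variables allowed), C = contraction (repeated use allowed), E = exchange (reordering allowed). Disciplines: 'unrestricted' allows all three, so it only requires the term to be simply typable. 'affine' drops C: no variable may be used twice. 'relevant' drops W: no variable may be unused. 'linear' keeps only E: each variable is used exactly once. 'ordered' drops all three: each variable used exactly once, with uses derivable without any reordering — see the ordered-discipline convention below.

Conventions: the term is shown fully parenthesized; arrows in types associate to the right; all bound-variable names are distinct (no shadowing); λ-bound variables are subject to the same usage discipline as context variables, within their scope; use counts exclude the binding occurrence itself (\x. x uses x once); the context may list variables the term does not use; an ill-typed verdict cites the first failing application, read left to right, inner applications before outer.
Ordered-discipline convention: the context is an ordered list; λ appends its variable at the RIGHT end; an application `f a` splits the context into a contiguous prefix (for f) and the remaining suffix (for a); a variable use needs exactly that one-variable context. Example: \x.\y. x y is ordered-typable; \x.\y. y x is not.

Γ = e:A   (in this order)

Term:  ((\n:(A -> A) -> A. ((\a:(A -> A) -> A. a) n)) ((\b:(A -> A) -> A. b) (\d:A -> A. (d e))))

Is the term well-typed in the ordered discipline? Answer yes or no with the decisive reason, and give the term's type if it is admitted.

no — use order a, n, b, d, e needs exchange
use counts: e: 1×, n (bound): 1×, a (bound): 1×, b (bound): 1×, d (bound): 1×
order of uses: a, n, b, d, e
typing: ✓ — (A -> A) -> A
across the five disciplines: ordered ✗ · linear ✓ · affine ✓ · relevant ✓ · unrestricted ✓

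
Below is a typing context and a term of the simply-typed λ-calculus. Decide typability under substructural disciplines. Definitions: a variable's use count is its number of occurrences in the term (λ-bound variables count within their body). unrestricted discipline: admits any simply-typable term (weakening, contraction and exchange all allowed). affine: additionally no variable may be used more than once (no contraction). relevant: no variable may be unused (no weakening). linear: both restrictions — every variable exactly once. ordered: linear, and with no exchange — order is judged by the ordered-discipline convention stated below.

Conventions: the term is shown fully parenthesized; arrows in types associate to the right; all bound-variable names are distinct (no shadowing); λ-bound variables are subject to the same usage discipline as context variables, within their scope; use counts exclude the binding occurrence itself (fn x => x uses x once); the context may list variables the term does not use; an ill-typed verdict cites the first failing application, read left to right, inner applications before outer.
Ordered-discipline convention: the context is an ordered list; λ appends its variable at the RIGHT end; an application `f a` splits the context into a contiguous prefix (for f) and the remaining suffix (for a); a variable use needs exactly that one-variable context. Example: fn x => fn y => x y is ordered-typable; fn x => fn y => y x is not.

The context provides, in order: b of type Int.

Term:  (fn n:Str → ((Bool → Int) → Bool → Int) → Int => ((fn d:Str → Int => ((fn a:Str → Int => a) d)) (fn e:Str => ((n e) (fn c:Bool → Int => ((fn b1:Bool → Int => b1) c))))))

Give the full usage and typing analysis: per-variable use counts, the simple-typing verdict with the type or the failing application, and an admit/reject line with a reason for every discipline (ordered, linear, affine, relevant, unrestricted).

usage: b ×0, n [bound] ×1, d [bound] ×1, a [bound] ×1, e [bound] ×1, c [bound] ×1, b1 [bound] ×1
order of uses: a, d, n, e, b1, c
typing: well-typed — term : (Str → ((Bool → Int) → Bool → Int) → Int) → Str → Int
ordered ✗ (needs weakening: b unused)
linear ✗ (needs weakening: b unused)
affine ✓ (b, n, d, a, e, c, b1: no repeats, contraction unneeded)
relevant ✗ (needs weakening: b unused)
unrestricted ✓ (typability at (Str → ((Bool → Int) → Bool → Int) → Int) → Str → Int is all that's needed)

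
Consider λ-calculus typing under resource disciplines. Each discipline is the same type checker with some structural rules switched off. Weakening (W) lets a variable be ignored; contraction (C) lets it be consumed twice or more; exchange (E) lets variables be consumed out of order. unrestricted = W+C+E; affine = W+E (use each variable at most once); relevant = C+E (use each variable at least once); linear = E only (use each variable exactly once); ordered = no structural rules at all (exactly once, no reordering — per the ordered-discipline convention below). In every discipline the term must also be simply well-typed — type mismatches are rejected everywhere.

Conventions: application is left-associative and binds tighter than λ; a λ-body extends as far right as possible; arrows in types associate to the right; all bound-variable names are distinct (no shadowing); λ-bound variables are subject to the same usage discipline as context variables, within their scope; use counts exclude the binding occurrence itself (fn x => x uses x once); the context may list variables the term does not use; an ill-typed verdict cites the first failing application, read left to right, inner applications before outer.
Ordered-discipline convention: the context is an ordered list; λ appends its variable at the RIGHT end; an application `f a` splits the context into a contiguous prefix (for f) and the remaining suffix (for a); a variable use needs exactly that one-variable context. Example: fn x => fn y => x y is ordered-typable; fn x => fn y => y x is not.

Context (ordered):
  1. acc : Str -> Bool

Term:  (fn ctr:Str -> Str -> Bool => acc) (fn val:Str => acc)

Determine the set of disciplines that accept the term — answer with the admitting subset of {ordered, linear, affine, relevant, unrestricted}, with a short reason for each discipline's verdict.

accepted by: unrestricted
variable uses: acc: 2, ctr [bound]: 0, val [bound]: 0
left-to-right use order: acc, acc
typing: ✓ — Str -> Bool
ordered ✗ (repeated use of acc ×2; ctr, val never used (weakening))
linear ✗ (repeated use of acc ×2; ctr, val never used (weakening))
affine ✗ (repeated use of acc ×2)
relevant ✗ (ctr, val never used (weakening))
unrestricted ✓ (simply typable at Str -> Bool; W, C, E all held)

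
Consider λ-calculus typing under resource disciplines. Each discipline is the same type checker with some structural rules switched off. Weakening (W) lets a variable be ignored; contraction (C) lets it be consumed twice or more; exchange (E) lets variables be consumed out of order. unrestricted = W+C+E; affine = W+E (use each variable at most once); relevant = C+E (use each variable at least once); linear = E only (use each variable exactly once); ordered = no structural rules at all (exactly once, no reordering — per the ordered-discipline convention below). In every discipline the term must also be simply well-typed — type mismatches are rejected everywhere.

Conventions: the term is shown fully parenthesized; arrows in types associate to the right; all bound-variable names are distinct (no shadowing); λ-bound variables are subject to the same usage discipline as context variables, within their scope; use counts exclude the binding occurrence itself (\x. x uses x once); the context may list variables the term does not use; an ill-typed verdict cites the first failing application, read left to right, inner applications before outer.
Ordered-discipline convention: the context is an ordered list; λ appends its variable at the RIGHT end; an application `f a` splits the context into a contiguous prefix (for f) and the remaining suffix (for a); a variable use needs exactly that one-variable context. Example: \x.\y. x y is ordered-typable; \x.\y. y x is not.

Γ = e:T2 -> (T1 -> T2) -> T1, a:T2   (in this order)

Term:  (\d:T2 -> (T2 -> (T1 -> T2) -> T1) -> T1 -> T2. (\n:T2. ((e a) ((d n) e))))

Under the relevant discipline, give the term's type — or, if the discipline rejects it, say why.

term : (T2 -> (T2 -> (T1 -> T2) -> T1) -> T1 -> T2) -> T2 -> T1
variable uses: e: 2; a: 1; d [bound]: 1; n [bound]: 1
order of uses: e, a, d, n, e
typing: ✓ — (T2 -> (T2 -> (T1 -> T2) -> T1) -> T1 -> T2) -> T2 -> T1
all disciplines: ordered ✗; linear ✗; affine ✗; relevant ✓; unrestricted ✓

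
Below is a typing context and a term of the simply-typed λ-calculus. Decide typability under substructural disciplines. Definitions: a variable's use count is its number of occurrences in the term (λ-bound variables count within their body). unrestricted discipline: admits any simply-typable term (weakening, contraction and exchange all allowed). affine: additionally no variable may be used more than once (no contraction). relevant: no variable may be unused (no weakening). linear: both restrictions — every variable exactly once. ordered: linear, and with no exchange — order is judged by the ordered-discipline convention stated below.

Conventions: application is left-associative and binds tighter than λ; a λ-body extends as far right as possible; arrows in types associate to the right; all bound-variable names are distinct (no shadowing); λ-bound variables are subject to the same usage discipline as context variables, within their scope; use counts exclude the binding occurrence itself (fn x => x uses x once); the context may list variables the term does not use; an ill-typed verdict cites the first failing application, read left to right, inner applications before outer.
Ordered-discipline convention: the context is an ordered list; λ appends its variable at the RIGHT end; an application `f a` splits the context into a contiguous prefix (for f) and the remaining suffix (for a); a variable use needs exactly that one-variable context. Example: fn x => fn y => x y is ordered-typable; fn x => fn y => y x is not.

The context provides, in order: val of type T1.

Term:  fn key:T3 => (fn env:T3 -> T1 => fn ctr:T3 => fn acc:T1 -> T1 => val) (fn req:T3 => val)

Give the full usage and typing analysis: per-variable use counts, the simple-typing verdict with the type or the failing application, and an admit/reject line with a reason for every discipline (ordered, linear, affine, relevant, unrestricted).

counts: val=2; key (bound)=0; env (bound)=0; ctr (bound)=0; acc (bound)=0; req (bound)=0
order of uses: val, val
typing: well-typed at T3 -> T3 -> (T1 -> T1) -> T1
ordered: ✗ — repeated use of val ×2; needs weakening: key, env, ctr, acc, req unused
linear: ✗ — repeated use of val ×2; needs weakening: key, env, ctr, acc, req unused
affine: ✗ — repeated use of val ×2
relevant: ✗ — needs weakening: key, env, ctr, acc, req unused
unrestricted: ✓ — simply typable at T3 -> T3 -> (T1 -> T1) -> T1; W, C, E all held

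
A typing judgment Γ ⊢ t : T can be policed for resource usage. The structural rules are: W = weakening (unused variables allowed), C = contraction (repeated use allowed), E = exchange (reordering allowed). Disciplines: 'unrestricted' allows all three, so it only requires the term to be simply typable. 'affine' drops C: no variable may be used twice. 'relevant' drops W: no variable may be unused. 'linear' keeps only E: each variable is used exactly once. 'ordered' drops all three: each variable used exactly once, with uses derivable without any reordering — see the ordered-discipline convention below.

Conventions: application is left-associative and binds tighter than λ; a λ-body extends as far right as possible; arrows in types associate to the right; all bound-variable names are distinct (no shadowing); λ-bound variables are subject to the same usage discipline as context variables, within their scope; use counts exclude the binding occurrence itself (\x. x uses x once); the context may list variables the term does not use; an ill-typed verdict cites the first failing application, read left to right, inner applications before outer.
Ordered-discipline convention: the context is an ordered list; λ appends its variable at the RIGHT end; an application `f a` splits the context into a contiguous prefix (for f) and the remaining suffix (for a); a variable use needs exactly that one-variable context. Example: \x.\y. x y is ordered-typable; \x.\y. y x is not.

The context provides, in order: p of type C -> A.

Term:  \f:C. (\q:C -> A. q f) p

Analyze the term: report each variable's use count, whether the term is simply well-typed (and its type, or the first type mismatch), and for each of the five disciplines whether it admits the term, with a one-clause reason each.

variable uses: p ×1; f (bound) ×1; q (bound) ×1
use order (left to right): q, f, p
typing: ✓ — C -> A
ordered: ✗, use order q, f, p needs exchange
linear: ✓, single use per variable (p, f, q)
affine: ✓, p, f, q: no repeats, contraction unneeded
relevant: ✓, at least one use each (p, f, q)
unrestricted: ✓, simply typable at C -> A; W, C, E all held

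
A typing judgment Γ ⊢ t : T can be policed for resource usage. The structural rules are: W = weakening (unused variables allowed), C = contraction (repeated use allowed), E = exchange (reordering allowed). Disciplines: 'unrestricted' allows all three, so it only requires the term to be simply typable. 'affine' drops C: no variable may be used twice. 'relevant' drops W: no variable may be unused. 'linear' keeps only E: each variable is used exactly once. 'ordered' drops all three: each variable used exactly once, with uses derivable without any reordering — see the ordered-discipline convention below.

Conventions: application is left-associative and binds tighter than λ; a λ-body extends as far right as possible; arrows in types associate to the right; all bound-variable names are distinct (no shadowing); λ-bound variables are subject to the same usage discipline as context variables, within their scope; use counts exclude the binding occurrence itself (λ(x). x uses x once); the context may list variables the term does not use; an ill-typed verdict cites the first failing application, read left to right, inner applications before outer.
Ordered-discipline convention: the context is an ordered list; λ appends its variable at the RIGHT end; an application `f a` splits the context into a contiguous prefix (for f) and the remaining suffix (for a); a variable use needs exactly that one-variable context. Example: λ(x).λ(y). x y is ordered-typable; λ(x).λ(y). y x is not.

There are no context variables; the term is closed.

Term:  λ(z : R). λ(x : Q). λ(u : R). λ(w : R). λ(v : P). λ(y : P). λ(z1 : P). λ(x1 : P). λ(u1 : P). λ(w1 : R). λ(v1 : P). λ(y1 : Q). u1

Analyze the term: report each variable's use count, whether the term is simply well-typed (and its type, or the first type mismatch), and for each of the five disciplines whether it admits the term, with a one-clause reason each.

counts: z (bound): 0; x (bound): 0; u (bound): 0; w (bound): 0; v (bound): 0; y (bound): 0; z1 (bound): 0; x1 (bound): 0; u1 (bound): 1; w1 (bound): 0; v1 (bound): 0; y1 (bound): 0
uses in reading order: u1
typing: well-typed — term : R -> Q -> R -> R -> P -> P -> P -> P -> P -> R -> P -> Q -> P
ordered: ✗ — z, x, u, w, v, y, z1, x1, w1, v1, y1 left unused
linear: ✗ — z, x, u, w, v, y, z1, x1, w1, v1, y1 left unused
affine: ✓ — none of z, x, u, w, v, y, z1, x1, u1, w1, v1, y1 used more than once
relevant: ✗ — z, x, u, w, v, y, z1, x1, w1, v1, y1 left unused
unrestricted: ✓ — typability at R -> Q -> R -> R -> P -> P -> P -> P -> P -> R -> P -> Q -> P is all that's needed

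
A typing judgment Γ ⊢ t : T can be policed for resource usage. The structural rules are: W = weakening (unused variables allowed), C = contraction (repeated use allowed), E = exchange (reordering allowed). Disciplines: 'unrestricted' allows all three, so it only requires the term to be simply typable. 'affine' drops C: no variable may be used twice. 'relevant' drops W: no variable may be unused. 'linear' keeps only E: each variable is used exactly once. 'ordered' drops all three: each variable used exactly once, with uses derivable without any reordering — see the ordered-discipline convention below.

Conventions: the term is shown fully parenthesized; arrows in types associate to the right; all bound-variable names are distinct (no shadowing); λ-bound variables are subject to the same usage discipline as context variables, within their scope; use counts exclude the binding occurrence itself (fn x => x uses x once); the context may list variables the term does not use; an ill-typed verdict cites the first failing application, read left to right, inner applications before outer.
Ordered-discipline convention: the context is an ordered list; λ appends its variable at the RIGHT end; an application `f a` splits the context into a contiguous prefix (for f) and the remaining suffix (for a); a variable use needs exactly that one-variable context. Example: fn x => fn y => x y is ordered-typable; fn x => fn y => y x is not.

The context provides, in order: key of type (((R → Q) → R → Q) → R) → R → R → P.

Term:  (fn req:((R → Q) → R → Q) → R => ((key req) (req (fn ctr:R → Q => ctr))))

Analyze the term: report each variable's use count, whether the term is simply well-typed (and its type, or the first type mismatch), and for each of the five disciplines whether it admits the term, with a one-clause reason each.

variable uses: key: 1, req (λ-bound): 2, ctr (λ-bound): 1
left-to-right use order: key, req, req, ctr
typing: well-typed at (((R → Q) → R → Q) → R) → R → P
ordered: ✗ — uses contraction: req ×2
linear: ✗ — uses contraction: req ×2
affine: ✗ — uses contraction: req ×2
relevant: ✓ — key, req, ctr: all used, weakening unneeded
unrestricted: ✓ — simply typable at (((R → Q) → R → Q) → R) → R → P; W, C, E all held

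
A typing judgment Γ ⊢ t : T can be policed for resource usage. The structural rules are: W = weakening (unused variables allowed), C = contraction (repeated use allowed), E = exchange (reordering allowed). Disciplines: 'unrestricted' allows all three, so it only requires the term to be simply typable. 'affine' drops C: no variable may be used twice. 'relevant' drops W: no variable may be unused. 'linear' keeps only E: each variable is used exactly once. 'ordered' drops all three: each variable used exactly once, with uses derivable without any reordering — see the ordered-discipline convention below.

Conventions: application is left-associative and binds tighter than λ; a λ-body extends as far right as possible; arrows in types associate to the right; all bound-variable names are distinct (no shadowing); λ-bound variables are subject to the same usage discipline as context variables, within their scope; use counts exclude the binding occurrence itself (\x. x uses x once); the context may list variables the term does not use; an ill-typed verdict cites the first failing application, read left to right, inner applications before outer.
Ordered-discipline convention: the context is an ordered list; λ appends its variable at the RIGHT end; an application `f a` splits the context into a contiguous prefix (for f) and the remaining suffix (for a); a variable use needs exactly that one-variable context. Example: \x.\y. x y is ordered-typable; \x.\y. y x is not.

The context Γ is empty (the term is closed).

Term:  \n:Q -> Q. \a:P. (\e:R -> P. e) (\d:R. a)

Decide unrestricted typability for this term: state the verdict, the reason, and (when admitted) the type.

yes — typability at (Q -> Q) -> P -> R -> P is all that's needed; term : (Q -> Q) -> P -> R -> P
variable uses: n [bound] ×0; a [bound] ×1; e [bound] ×1; d [bound] ×0
order of uses: e, a
typing: the term checks, with type (Q -> Q) -> P -> R -> P
all disciplines: ordered ✗, linear ✗, affine ✓, relevant ✗, unrestricted ✓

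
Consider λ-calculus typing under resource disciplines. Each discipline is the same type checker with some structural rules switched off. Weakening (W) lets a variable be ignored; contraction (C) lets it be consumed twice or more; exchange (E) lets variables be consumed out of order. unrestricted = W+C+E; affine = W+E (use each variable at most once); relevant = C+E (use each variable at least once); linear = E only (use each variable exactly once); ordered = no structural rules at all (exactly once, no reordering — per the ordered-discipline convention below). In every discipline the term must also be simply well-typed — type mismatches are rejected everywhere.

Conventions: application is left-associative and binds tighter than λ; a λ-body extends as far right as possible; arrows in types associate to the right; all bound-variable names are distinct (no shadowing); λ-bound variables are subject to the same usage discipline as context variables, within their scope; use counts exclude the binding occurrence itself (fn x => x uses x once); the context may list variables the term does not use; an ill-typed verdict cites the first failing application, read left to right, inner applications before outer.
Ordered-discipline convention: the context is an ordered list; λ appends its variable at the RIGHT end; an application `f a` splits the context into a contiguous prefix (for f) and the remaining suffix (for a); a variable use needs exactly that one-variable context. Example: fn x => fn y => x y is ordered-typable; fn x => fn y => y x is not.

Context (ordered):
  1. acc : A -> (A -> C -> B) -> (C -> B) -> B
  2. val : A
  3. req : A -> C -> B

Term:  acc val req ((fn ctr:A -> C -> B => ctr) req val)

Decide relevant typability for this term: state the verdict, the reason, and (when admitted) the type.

yes — at least one use each (acc, val, req, ctr); term : B
counts: acc ×1, val ×2, req ×2, ctr (bound) ×1
use order (left to right): acc, val, req, ctr, req, val
typing: the term checks, with type B
all disciplines: ordered ✗ | linear ✗ | affine ✗ | relevant ✓ | unrestricted ✓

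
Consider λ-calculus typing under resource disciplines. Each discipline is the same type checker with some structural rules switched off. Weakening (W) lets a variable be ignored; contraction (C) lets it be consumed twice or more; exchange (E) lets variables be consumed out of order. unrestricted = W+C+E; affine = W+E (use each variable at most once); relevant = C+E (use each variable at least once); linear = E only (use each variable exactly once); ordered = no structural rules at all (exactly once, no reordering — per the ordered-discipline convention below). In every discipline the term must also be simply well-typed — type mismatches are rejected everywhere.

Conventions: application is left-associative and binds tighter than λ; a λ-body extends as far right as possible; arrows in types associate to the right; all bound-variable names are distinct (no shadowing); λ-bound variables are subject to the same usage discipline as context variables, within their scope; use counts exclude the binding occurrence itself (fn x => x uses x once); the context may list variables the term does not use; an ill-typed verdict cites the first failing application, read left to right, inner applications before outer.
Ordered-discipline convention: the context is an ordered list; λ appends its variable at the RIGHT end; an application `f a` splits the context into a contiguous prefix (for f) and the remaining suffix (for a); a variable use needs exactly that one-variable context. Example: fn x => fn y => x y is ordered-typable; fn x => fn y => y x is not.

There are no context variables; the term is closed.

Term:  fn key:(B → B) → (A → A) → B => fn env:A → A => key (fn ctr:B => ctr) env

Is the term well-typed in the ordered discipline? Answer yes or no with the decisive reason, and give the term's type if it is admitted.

yes — one use each (key, env, ctr); ordered split holds; term : ((B → B) → (A → A) → B) → (A → A) → B
use counts: key (bound)=1, env (bound)=1, ctr (bound)=1
uses in reading order: key, ctr, env
typing: well-typed at ((B → B) → (A → A) → B) → (A → A) → B
across the five disciplines: ordered ✓; linear ✓; affine ✓; relevant ✓; unrestricted ✓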